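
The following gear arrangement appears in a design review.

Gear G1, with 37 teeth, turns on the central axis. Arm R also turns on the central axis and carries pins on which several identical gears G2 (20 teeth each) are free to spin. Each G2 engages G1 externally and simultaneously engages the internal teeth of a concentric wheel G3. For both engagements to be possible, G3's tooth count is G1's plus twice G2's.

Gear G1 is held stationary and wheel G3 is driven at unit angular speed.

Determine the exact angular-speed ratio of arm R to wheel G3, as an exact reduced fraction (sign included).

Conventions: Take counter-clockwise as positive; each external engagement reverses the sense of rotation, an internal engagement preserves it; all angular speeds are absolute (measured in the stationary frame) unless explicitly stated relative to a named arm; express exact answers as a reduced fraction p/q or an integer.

recognized (axles ride arm R): planetary set, 37/20/77 teeth
ring teeth: 37 + 2·20 = 77
37(ω_sun−ω_arm) = −77(ω_ring−ω_arm),  ω_sun = 0, ω_ring = 1
37(0−ω_arm) = −77(1−ω_arm)  ⇒  114·ω_arm = 77  ⇒  ω_arm = 77/114
ω_out/ω_in = 77/114

77/114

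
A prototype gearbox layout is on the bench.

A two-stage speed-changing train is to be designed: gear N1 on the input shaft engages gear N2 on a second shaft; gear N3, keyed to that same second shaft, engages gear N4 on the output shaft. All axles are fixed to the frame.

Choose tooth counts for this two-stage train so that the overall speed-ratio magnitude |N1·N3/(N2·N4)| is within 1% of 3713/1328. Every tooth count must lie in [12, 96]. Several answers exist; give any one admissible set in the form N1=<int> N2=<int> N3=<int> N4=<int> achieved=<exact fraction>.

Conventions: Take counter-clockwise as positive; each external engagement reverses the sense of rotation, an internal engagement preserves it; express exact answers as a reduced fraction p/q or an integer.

2-stage fixed-axis compound train for ratio 3713/1328
target = 3713/1328 in lowest terms: an exact hit needs N1·N3 = k·3713 and N2·N4 = k·1328 for one integer k, every count in [12, 96]; additionally prefer no 1:1 stage (N1 ≠ N2, N3 ≠ N4)
k = 1: N1·N3 = 3713 = 47·79, N2·N4 = 1328 = 16·83
achieved = 47·79/(16·83) = 3713/1328; |achieved − target| = 0 ≤ 3713/132800 ✓

N1=47 N2=16 N3=79 N4=83 achieved=3713/1328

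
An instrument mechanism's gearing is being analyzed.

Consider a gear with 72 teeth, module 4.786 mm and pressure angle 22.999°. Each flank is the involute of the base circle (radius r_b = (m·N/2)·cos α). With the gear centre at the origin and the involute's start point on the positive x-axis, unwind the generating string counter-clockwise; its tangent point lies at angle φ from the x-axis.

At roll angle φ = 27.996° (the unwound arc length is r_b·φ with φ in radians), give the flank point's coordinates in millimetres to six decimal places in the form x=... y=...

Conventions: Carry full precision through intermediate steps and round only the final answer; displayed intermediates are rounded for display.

x=176.418380 y=6.021419

single-mesh involute tooth geometry (72T wheel at module 4.786)
pitch radius r_p = m·N/2 = 4.786·72/2 = 172.296000
base radius r_b = r_p·cos α = 172.296000·cos 22.999° = 158.600479
roll angle φ = 27.996° = 0.48862238 rad
x = r_b·(cos φ + φ·sin φ) = 176.418380
y = r_b·(sin φ − φ·cos φ) = 6.021419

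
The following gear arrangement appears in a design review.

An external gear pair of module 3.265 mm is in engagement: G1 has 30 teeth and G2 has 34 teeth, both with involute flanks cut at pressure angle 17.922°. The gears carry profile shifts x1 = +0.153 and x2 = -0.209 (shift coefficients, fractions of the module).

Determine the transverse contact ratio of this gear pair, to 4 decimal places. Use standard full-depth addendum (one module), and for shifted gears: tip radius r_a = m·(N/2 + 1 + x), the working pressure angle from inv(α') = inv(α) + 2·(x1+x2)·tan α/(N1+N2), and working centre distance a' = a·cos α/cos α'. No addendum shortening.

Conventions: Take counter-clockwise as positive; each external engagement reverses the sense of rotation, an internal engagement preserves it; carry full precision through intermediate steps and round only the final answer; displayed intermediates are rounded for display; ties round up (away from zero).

1.7768

class = single-mesh tooth geometry [involute pair 30T × 34T, m = 3.265]
base radii: r_b1 = 46.598553, r_b2 = 52.811693
tip radii: r_a1 = 52.739545, r_a2 = 58.087615
inv(α') = inv(17.922°) + 2·(+0.153-0.209)·tan α/(30+34) = 0.01005140  ⇒  α' = 17.60607°
a' = a·cos α / cos α' = 104.4800·cos 17.922°/cos 17.60607° = 104.295592
action lengths: √(r_a1²−r_b1²) = 24.698876, √(r_a2²−r_b2²) = 24.188760
base pitch p_b = π·m·cos α = 9.759578
CR = (24.698876 + 24.188760 − 104.295592·sin 17.60607°)/9.759578 = 1.776846
contact ratio ≈ 1.7768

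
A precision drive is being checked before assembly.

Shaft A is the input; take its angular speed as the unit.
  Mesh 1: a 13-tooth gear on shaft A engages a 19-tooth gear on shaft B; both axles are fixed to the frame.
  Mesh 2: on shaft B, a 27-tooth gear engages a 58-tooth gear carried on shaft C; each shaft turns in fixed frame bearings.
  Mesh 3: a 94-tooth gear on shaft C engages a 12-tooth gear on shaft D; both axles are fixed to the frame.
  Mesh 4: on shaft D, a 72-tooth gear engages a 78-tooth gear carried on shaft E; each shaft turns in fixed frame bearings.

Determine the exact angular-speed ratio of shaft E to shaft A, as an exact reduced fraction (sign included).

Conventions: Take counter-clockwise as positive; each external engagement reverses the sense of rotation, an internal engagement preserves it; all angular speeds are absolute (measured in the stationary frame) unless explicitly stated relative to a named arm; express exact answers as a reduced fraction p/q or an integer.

1269/551

class = fixed-axis compound train [4 meshes; 4 ratios multiply, 4 sense flips]
mesh 1 [13T→19T]: running ratio 13/19, sense −
mesh 2 [27T→58T]: running ratio 351/1102, sense +
mesh 3 [94T→12T]: running ratio 5499/2204, sense −
mesh 4 [72T→78T]: running ratio 1269/551, sense +
ω_out/ω_in = 1269/551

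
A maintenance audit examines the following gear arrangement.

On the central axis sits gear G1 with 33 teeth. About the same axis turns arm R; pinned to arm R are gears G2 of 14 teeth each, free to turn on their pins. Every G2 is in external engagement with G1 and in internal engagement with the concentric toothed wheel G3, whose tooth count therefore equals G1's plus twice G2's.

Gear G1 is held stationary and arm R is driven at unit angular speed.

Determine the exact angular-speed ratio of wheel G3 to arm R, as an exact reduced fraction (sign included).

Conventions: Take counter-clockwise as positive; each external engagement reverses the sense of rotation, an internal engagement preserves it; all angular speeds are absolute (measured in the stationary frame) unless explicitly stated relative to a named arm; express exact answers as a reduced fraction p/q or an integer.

recognized (axles ride arm R): planetary set, 33/14/61 teeth
ring teeth: 33 + 2·14 = 61
33(ω_sun−ω_arm) = −61(ω_ring−ω_arm),  ω_sun = 0, ω_arm = 1
ω_ring = 1 − (33/61)(0−1) = 94/61
ω_out/ω_in = 94/61

94/61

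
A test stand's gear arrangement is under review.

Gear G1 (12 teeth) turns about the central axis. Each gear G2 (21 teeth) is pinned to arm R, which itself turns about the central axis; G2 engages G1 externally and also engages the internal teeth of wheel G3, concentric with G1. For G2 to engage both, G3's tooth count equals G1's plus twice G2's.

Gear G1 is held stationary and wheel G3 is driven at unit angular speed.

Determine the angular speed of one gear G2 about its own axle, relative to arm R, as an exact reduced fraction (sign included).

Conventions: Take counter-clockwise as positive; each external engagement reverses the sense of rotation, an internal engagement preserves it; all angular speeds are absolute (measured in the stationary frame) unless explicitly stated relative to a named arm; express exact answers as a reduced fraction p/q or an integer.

topology: planetary set — G1 12T / G2 21T / G3 54T, arm = carrier (Willis)
ring teeth: 12 + 2·21 = 54
12(ω_sun−ω_arm) = −54(ω_ring−ω_arm),  ω_sun = 0, ω_ring = 1
12(0−ω_arm) = −54(1−ω_arm)  ⇒  66·ω_arm = 54  ⇒  ω_arm = 9/11
sun–planet mesh: 12·(0−9/11) = −21·(ω_p−ω_arm)  ⇒  ω_p−ω_arm = 36/77
exact speed ratio = 36/77

36/77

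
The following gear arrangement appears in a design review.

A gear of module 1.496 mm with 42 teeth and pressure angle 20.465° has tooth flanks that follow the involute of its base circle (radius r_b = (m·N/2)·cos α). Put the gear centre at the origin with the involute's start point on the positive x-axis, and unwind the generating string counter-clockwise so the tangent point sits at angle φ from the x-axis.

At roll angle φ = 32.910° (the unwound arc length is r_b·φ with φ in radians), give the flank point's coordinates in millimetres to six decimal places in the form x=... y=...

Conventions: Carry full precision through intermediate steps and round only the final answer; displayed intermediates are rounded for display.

x=33.895343 y=1.798604

recognized (one wheel, involute flank): single-mesh tooth geometry, m = 1.496, N = 42
pitch radius r_p = m·N/2 = 1.496·42/2 = 31.416000
base radius r_b = r_p·cos α = 31.416000·cos 20.465° = 29.433209
roll angle φ = 32.910° = 0.57438786 rad
x = r_b·(cos φ + φ·sin φ) = 33.895343
y = r_b·(sin φ − φ·cos φ) = 1.798604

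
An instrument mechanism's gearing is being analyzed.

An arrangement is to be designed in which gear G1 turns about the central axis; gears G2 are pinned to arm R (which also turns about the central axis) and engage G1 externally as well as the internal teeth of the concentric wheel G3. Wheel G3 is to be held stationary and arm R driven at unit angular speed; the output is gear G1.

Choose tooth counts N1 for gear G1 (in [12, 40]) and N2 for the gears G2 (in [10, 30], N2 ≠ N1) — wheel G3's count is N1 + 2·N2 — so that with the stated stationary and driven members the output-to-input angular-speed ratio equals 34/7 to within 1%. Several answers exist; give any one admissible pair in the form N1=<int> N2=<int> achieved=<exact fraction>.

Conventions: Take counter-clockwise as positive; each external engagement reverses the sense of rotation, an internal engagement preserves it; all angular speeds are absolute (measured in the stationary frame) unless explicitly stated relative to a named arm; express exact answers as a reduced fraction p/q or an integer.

class = planetary set [ratio 34/7 wanted; Willis about the carrier]
Willis with ω_ring = 0: ω_sun/ω_arm = (N1+N3)/N1; set equal to 34/7  ⇒  N3/N1 = 34/7 − 1 = 27/7
N3 = N1 + 2·N2  ⇒  N2/N1 = (N3/N1 − 1)/2 = (27/7 − 1)/2 = 10/7
smallest multiple with N1 ≥ 12 and N2 ≥ 10: k = 2  ⇒  N1 = 2·7 = 14, N2 = 2·10 = 20 (N1 ≤ 40, N2 ≤ 30, N2 ≠ N1 ✓), N3 = 14 + 2·20 = 54
check: (N1+N3)/N1 with N1 = 14, N3 = 54 gives 34/7; |achieved − target| = 0 ≤ 17/350 ✓

N1=14 N2=20 achieved=34/7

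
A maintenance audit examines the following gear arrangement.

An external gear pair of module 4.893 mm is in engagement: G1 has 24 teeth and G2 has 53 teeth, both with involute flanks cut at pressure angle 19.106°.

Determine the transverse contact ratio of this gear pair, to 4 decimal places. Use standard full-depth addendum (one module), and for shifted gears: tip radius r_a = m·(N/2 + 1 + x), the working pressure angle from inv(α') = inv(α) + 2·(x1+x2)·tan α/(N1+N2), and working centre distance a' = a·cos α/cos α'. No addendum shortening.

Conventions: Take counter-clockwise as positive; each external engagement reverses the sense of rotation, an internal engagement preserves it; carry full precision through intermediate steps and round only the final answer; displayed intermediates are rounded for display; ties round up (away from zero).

recognized (one external pair, fixed centres): single-mesh tooth geometry, m = 4.893, N1 = 24, N2 = 53
base radii: r_b1 = 55.481608, r_b2 = 122.521884
tip radii: r_a1 = 63.609000, r_a2 = 134.557500
no profile shift: α' = α, a' = a
action lengths: √(r_a1²−r_b1²) = 31.111028, √(r_a2²−r_b2²) = 55.624712
base pitch p_b = π·m·cos α = 14.525051
CR = (31.111028 + 55.624712 − 188.380500·sin 19.10600°)/14.525051 = 1.726371
contact ratio ≈ 1.7264

1.7264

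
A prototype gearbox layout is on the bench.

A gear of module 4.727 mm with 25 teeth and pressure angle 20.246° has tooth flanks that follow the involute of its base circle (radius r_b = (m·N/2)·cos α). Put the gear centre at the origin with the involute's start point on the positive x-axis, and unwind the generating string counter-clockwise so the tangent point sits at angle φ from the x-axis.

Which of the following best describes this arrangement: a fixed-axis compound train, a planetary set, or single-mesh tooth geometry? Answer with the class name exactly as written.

class = single-mesh tooth geometry [base-circle involute, m = 4.727, 25T]
classification: single-mesh tooth geometry

single-mesh tooth geometry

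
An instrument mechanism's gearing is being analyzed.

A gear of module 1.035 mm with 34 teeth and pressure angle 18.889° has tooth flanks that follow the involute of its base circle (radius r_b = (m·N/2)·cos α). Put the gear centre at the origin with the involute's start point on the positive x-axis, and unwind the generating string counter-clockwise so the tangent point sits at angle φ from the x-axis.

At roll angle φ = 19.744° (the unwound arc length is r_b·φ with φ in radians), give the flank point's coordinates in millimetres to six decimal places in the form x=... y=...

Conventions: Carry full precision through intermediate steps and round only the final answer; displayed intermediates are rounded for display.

x=17.606739 y=0.224387

topology: single-mesh involute geometry — m = 1.035, N = 34
pitch radius r_p = m·N/2 = 1.035·34/2 = 17.595000
base radius r_b = r_p·cos α = 17.595000·cos 18.889° = 16.647466
roll angle φ = 19.744° = 0.34459781 rad
x = r_b·(cos φ + φ·sin φ) = 17.606739
y = r_b·(sin φ − φ·cos φ) = 0.224387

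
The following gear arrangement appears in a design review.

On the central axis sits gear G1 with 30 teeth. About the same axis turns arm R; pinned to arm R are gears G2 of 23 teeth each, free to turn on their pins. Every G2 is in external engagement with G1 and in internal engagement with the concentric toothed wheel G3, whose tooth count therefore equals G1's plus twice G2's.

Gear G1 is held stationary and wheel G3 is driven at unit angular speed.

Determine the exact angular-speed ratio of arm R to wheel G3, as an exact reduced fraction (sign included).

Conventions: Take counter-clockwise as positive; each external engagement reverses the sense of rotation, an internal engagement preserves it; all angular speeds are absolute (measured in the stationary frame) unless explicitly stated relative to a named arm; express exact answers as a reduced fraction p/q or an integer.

class = planetary set [G3 = 30+2·23 = 76; Willis about the carrier]
ring teeth: 30 + 2·23 = 76
30(ω_sun−ω_arm) = −76(ω_ring−ω_arm),  ω_sun = 0, ω_ring = 1
30(0−ω_arm) = −76(1−ω_arm)  ⇒  106·ω_arm = 76  ⇒  ω_arm = 38/53
ω_out/ω_in = 38/53

38/53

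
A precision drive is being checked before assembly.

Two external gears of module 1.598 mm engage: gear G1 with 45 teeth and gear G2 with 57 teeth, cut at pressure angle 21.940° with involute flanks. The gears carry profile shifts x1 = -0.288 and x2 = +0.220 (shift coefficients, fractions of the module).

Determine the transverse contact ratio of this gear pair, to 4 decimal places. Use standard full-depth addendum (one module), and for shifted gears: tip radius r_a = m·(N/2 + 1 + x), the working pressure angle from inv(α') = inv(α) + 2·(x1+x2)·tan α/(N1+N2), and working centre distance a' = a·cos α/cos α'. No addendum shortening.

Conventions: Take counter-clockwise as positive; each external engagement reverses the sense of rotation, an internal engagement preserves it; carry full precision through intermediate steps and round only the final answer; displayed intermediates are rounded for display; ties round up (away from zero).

1.6705

single-mesh involute tooth geometry (45T engaging 57T at module 1.598)
base radii: r_b1 = 33.350982, r_b2 = 42.244577
tip radii: r_a1 = 37.092776, r_a2 = 47.492560
inv(α') = inv(21.940°) + 2·(-0.288+0.220)·tan α/(45+57) = 0.01934629  ⇒  α' = 21.74851°
a' = a·cos α / cos α' = 81.4980·cos 21.940°/cos 21.74851° = 81.388884
action lengths: √(r_a1²−r_b1²) = 16.235333, √(r_a2²−r_b2²) = 21.701128
base pitch p_b = π·m·cos α = 4.656676
CR = (16.235333 + 21.701128 − 81.388884·sin 21.74851°)/4.656676 = 1.670543
contact ratio ≈ 1.6705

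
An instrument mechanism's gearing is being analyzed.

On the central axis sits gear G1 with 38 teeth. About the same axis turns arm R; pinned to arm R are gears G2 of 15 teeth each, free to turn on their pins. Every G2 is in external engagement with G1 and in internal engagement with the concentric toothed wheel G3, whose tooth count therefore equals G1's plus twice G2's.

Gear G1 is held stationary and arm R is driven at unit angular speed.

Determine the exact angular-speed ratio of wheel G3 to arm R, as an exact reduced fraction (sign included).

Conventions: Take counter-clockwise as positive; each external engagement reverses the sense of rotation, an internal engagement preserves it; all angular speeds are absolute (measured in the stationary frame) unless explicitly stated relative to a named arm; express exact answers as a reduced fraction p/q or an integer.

53/34

topology: planetary set — G1 38T / G2 15T / G3 68T, arm = carrier (Willis)
ring teeth: 38 + 2·15 = 68
38(ω_sun−ω_arm) = −68(ω_ring−ω_arm),  ω_sun = 0, ω_arm = 1
ω_ring = 1 − (38/68)(0−1) = 53/34
ω_out/ω_in = 53/34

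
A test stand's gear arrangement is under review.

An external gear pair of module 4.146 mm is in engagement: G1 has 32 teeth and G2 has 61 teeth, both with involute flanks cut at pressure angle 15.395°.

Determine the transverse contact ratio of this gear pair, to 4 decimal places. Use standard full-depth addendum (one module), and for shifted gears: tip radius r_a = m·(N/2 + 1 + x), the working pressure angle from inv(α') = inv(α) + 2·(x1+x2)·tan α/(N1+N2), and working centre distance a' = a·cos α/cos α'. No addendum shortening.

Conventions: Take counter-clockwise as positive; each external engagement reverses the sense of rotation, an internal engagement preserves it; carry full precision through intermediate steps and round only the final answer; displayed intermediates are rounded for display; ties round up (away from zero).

topology: single-mesh involute geometry — m = 4.146, 32T/61T pair
base radii: r_b1 = 63.955770, r_b2 = 121.915686
tip radii: r_a1 = 70.482000, r_a2 = 130.599000
no profile shift: α' = α, a' = a
action lengths: √(r_a1²−r_b1²) = 29.620463, √(r_a2²−r_b2²) = 46.825893
base pitch p_b = π·m·cos α = 12.557686
CR = (29.620463 + 46.825893 − 192.789000·sin 15.39500°)/12.557686 = 2.012017
contact ratio ≈ 2.0120

2.0120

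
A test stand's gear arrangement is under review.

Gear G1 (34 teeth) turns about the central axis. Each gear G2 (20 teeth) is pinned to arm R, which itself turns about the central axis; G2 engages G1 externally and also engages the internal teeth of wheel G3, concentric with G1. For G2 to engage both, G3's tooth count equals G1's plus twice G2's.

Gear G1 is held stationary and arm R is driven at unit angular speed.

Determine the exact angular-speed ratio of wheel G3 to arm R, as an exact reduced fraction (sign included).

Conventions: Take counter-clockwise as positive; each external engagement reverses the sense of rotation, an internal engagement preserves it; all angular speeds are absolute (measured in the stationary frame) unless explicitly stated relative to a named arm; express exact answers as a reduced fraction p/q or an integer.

planetary set (34T centre, 20T on arm, 74T internal) — Willis relation
ring teeth: 34 + 2·20 = 74
34(ω_sun−ω_arm) = −74(ω_ring−ω_arm),  ω_sun = 0, ω_arm = 1
ω_ring = 1 − (34/74)(0−1) = 54/37
ω_out/ω_in = 54/37

54/37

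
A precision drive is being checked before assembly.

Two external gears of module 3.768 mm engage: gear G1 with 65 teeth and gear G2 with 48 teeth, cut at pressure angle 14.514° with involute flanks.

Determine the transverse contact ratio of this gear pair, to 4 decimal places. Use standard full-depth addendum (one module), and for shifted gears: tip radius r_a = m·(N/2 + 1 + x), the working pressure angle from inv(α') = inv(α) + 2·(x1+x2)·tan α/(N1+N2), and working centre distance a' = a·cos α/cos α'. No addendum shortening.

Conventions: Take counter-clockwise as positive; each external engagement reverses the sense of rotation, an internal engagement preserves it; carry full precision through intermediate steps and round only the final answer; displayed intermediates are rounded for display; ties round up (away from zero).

single-mesh involute tooth geometry (65T engaging 48T at module 3.768)
base radii: r_b1 = 118.551864, r_b2 = 87.545992
tip radii: r_a1 = 126.228000, r_a2 = 94.200000
no profile shift: α' = α, a' = a
action lengths: √(r_a1²−r_b1²) = 43.347012, √(r_a2²−r_b2²) = 34.775555
base pitch p_b = π·m·cos α = 11.459744
CR = (43.347012 + 34.775555 − 212.892000·sin 14.51400°)/11.459744 = 2.161332
contact ratio ≈ 2.1613

2.1613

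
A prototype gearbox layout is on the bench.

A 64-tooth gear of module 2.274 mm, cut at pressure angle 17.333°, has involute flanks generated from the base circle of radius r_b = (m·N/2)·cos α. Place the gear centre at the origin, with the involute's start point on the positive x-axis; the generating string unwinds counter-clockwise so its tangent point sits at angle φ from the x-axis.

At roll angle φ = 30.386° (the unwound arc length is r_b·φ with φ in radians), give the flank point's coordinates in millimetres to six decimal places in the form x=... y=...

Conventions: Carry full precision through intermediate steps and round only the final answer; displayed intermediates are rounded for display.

topology: single-mesh involute geometry — m = 2.274, N = 64
pitch radius r_p = m·N/2 = 2.274·64/2 = 72.768000
base radius r_b = r_p·cos α = 72.768000·cos 17.333° = 69.463559
roll angle φ = 30.386° = 0.53033575 rad
x = r_b·(cos φ + φ·sin φ) = 78.555874
y = r_b·(sin φ − φ·cos φ) = 3.357563

x=78.555874 y=3.357563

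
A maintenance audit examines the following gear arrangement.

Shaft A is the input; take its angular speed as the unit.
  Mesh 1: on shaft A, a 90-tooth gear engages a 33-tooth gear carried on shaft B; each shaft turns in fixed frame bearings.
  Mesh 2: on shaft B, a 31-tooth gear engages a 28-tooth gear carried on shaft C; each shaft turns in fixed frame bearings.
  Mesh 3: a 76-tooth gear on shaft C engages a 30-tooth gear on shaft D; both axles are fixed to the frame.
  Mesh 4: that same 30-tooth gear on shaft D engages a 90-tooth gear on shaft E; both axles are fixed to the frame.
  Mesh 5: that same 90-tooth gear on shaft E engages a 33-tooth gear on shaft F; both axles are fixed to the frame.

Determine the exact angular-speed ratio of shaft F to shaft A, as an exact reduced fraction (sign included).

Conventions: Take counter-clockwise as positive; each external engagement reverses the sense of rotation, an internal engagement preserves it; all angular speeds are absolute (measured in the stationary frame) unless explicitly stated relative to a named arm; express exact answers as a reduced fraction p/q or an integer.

-5890/847

class = fixed-axis compound train [5 meshes; 5 ratios multiply, 5 sense flips]
mesh 1 [90T→33T]: running ratio 30/11, sense −
mesh 2 [31T→28T]: running ratio 465/154, sense +
mesh 3 [76T→30T]: running ratio 589/77, sense −
mesh 4 [30T→90T]: running ratio 589/231, sense +
mesh 5 [90T→33T]: running ratio 5890/847, sense −
ω_out/ω_in = -5890/847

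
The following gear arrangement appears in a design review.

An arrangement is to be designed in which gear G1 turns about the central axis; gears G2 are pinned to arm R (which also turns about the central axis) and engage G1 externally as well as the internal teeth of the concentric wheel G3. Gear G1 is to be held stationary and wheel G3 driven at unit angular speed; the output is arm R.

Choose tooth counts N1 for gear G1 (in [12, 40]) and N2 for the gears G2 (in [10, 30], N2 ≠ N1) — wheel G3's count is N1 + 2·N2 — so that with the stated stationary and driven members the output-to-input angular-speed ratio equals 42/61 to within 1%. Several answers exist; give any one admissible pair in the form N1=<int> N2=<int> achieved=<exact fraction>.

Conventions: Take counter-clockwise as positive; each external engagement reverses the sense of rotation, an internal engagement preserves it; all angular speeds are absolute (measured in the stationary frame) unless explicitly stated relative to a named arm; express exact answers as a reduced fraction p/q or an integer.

planetary set to be sized for 42/61 (Willis relation)
Willis with ω_sun = 0: ω_arm/ω_ring = N3/(N1+N3); set equal to 42/61  ⇒  N3/N1 = (42/61)/(1 − 42/61) = 42/19
N3 = N1 + 2·N2  ⇒  N2/N1 = (N3/N1 − 1)/2 = (42/19 − 1)/2 = 23/38
smallest multiple with N1 ≥ 12 and N2 ≥ 10: k = 1  ⇒  N1 = 1·38 = 38, N2 = 1·23 = 23 (N1 ≤ 40, N2 ≤ 30, N2 ≠ N1 ✓), N3 = 38 + 2·23 = 84
check: N3/(N1+N3) with N1 = 38, N3 = 84 gives 42/61; |achieved − target| = 0 ≤ 21/3050 ✓

N1=38 N2=23 achieved=42/61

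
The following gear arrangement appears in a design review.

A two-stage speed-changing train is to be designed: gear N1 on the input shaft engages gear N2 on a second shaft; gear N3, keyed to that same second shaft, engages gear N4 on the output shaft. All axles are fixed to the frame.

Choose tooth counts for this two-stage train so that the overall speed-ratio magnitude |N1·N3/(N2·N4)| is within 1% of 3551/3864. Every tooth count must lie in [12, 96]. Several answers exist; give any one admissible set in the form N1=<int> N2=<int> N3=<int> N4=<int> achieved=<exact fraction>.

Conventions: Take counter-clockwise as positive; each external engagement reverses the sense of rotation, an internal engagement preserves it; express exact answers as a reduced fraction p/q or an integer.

class = fixed-axis compound train [2-stage, 3551/3864 wanted]
target = 3551/3864 in lowest terms: an exact hit needs N1·N3 = k·3551 and N2·N4 = k·3864 for one integer k, every count in [12, 96]; additionally prefer no 1:1 stage (N1 ≠ N2, N3 ≠ N4)
k = 1: N1·N3 = 3551 = 53·67, N2·N4 = 3864 = 42·92
achieved = 53·67/(42·92) = 3551/3864; |achieved − target| = 0 ≤ 3551/386400 ✓

N1=53 N2=42 N3=67 N4=92 achieved=3551/3864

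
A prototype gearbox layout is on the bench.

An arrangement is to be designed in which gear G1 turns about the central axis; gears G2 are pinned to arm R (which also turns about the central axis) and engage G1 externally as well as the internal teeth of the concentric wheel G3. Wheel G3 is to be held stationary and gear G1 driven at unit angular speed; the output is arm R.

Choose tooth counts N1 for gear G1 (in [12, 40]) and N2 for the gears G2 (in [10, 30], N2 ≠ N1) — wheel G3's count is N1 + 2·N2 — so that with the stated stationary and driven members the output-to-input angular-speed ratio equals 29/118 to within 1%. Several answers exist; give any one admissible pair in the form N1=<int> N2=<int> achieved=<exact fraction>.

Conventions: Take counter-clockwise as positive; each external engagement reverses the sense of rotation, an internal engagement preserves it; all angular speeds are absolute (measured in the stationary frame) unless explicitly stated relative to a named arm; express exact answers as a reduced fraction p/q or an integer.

N1=29 N2=30 achieved=29/118

planetary set to be sized for 29/118 (Willis relation)
Willis with ω_ring = 0: ω_arm/ω_sun = N1/(N1+N3); set equal to 29/118  ⇒  N3/N1 = 1/(29/118) − 1 = 89/29
N3 = N1 + 2·N2  ⇒  N2/N1 = (N3/N1 − 1)/2 = (89/29 − 1)/2 = 30/29
smallest multiple with N1 ≥ 12 and N2 ≥ 10: k = 1  ⇒  N1 = 1·29 = 29, N2 = 1·30 = 30 (N1 ≤ 40, N2 ≤ 30, N2 ≠ N1 ✓), N3 = 29 + 2·30 = 89
check: N1/(N1+N3) with N1 = 29, N3 = 89 gives 29/118; |achieved − target| = 0 ≤ 29/11800 ✓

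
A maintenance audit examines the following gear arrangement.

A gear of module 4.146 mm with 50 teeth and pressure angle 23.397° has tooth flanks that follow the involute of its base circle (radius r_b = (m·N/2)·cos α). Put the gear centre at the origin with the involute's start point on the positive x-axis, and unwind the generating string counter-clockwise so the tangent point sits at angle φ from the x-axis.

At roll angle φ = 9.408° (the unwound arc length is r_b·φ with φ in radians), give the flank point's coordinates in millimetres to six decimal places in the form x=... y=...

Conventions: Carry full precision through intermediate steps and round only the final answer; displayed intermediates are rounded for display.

single-mesh involute tooth geometry (50T wheel at module 4.146)
pitch radius r_p = m·N/2 = 4.146·50/2 = 103.650000
base radius r_b = r_p·cos α = 103.650000·cos 23.397° = 95.127422
roll angle φ = 9.408° = 0.16420058 rad
x = r_b·(cos φ + φ·sin φ) = 96.401196
y = r_b·(sin φ − φ·cos φ) = 0.140003

x=96.401196 y=0.140003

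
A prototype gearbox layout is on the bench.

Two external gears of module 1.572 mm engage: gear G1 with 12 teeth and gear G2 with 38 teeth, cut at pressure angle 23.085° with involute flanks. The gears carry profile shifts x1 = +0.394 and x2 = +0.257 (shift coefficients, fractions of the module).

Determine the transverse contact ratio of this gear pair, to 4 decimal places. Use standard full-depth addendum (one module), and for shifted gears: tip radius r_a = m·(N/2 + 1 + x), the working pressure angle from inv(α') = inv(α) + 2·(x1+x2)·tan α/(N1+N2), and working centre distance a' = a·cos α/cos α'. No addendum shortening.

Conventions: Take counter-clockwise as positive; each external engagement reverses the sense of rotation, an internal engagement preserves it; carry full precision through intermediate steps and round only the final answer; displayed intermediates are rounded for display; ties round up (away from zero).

1.3448

single-mesh involute tooth geometry (12T engaging 38T at module 1.572)
base radii: r_b1 = 8.676725, r_b2 = 27.476295
tip radii: r_a1 = 11.623368, r_a2 = 31.844004
inv(α') = inv(23.085°) + 2·(+0.394+0.257)·tan α/(12+38) = 0.03441644  ⇒  α' = 26.11251°
a' = a·cos α / cos α' = 39.3000·cos 23.085°/cos 26.11251° = 40.262559
action lengths: √(r_a1²−r_b1²) = 7.734153, √(r_a2²−r_b2²) = 16.096390
base pitch p_b = π·m·cos α = 4.543123
CR = (7.734153 + 16.096390 − 40.262559·sin 26.11251°)/4.543123 = 1.344796
contact ratio ≈ 1.3448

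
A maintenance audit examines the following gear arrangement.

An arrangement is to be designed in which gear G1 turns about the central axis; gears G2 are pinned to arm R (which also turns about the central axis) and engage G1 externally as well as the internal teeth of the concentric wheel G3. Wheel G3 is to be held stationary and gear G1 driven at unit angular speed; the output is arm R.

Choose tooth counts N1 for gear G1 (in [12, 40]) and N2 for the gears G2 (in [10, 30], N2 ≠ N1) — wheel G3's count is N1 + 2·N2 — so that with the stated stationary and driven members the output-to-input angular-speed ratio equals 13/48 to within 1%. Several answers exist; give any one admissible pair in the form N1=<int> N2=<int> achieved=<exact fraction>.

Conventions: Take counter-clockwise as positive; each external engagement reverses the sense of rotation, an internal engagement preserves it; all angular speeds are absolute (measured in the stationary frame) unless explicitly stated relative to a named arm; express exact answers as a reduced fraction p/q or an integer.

class = planetary set [ratio 13/48 wanted; Willis about the carrier]
Willis with ω_ring = 0: ω_arm/ω_sun = N1/(N1+N3); set equal to 13/48  ⇒  N3/N1 = 1/(13/48) − 1 = 35/13
N3 = N1 + 2·N2  ⇒  N2/N1 = (N3/N1 − 1)/2 = (35/13 − 1)/2 = 11/13
smallest multiple with N1 ≥ 12 and N2 ≥ 10: k = 1  ⇒  N1 = 1·13 = 13, N2 = 1·11 = 11 (N1 ≤ 40, N2 ≤ 30, N2 ≠ N1 ✓), N3 = 13 + 2·11 = 35
check: N1/(N1+N3) with N1 = 13, N3 = 35 gives 13/48; |achieved − target| = 0 ≤ 13/4800 ✓

N1=13 N2=11 achieved=13/48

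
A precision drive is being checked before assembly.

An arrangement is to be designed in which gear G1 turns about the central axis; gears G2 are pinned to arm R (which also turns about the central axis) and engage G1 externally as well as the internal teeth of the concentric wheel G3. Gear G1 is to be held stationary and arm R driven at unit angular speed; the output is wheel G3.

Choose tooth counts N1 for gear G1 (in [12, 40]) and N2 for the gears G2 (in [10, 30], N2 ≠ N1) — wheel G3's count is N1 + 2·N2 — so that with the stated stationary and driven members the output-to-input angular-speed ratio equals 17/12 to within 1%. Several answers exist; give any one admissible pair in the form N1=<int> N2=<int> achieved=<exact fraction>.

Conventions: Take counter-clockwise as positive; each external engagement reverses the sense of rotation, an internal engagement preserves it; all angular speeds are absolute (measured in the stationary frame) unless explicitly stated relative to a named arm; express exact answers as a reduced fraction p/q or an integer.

planetary set to be sized for 17/12 (Willis relation)
Willis with ω_sun = 0: ω_ring/ω_arm = (N1+N3)/N3; set equal to 17/12  ⇒  N3/N1 = 1/(17/12 − 1) = 12/5
N3 = N1 + 2·N2  ⇒  N2/N1 = (N3/N1 − 1)/2 = (12/5 − 1)/2 = 7/10
smallest multiple with N1 ≥ 12 and N2 ≥ 10: k = 2  ⇒  N1 = 2·10 = 20, N2 = 2·7 = 14 (N1 ≤ 40, N2 ≤ 30, N2 ≠ N1 ✓), N3 = 20 + 2·14 = 48
check: (N1+N3)/N3 with N1 = 20, N3 = 48 gives 17/12; |achieved − target| = 0 ≤ 17/1200 ✓

N1=20 N2=14 achieved=17/12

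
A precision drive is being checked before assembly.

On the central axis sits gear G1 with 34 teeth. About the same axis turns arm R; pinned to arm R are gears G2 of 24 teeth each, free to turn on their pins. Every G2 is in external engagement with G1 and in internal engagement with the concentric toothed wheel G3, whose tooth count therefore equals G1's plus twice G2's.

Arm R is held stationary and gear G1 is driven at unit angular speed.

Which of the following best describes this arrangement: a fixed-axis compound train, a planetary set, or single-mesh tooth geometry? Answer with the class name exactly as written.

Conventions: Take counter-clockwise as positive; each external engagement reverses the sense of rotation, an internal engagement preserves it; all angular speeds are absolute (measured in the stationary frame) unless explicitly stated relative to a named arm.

recognized (axles ride arm R): planetary set, 34/24/82 teeth
classification: planetary set

planetary set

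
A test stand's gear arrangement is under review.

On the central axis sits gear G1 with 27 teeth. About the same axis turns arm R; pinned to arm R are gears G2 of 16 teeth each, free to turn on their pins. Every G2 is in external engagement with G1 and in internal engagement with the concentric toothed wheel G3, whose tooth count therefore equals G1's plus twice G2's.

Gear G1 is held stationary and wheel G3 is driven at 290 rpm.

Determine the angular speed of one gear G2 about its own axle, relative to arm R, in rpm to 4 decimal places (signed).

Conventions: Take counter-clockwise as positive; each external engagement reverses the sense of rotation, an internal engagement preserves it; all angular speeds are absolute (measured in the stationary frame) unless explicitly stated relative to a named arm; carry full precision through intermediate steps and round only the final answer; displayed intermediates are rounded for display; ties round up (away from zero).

+335.7340 rpm

planetary set (27T centre, 16T on arm, 59T internal) — Willis relation
normalise by the input: solve with ω_ring = 1, then scale by 290 rpm
ring teeth: 27 + 2·16 = 59
27(ω_sun−ω_arm) = −59(ω_ring−ω_arm),  ω_sun = 0, ω_ring = 1
27(0−ω_arm) = −59(1−ω_arm)  ⇒  86·ω_arm = 59  ⇒  ω_arm = 59/86
sun–planet mesh: 27·(0−59/86) = −16·(ω_p−ω_arm)  ⇒  ω_p−ω_arm = 1593/1376
scale: ω_p−ω_arm = 1593/1376 × 290 rpm = +335.7340 rpm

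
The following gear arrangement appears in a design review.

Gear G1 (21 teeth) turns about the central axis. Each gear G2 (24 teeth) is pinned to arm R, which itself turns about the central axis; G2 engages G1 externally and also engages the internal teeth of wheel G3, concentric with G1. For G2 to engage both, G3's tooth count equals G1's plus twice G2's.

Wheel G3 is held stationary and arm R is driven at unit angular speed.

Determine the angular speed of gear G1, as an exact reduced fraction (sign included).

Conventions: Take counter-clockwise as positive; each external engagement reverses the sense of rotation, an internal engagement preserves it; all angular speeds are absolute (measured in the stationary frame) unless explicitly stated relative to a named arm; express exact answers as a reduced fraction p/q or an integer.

30/7

planetary set (21T centre, 24T on arm, 69T internal) — Willis relation
ring teeth: 21 + 2·24 = 69
21(ω_sun−ω_arm) = −69(ω_ring−ω_arm),  ω_ring = 0, ω_arm = 1
ω_sun = 1 − (69/21)(0−1) = 30/7
exact speed ratio = 30/7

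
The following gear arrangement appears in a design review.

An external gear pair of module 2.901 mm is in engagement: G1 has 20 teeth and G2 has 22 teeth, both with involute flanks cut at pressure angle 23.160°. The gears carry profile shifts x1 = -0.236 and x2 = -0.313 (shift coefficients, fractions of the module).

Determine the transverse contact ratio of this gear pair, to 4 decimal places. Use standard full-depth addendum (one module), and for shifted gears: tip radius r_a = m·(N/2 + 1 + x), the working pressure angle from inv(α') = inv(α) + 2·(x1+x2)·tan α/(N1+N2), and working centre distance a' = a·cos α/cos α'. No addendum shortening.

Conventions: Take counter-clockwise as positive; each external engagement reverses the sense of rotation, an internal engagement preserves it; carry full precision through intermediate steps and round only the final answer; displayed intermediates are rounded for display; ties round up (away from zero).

topology: single-mesh involute geometry — m = 2.901, 20T/22T pair
base radii: r_b1 = 26.672088, r_b2 = 29.339297
tip radii: r_a1 = 31.226364, r_a2 = 33.903987
inv(α') = inv(23.160°) + 2·(-0.236-0.313)·tan α/(20+22) = 0.01237292  ⇒  α' = 18.83309°
a' = a·cos α / cos α' = 60.9210·cos 23.160°/cos 18.83309° = 59.179687
action lengths: √(r_a1²−r_b1²) = 16.238397, √(r_a2²−r_b2²) = 16.990762
base pitch p_b = π·m·cos α = 8.379284
CR = (16.238397 + 16.990762 − 59.179687·sin 18.83309°)/8.379284 = 1.685732
contact ratio ≈ 1.6857

1.6857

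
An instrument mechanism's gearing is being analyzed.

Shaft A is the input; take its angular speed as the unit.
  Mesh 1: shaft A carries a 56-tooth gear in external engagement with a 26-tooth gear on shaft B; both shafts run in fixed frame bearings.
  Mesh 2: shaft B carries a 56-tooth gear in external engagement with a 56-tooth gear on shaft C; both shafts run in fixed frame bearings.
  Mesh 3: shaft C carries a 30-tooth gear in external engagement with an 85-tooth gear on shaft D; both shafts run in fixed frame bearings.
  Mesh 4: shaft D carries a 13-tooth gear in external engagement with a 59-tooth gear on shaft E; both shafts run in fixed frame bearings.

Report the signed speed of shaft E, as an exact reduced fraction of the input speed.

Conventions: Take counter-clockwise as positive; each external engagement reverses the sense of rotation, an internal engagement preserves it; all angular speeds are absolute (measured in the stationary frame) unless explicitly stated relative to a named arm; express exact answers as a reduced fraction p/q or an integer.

4-mesh fixed-axis compound train (all bearings frame-fixed)
mesh 1 [56T→26T]: |ω|/ω_in = 1×56/26 = 28/13, sense flips to −
mesh 2 [56T→56T]: |ω|/ω_in = (28/13)×56/56 = 28/13, sense flips to +
mesh 3 [30T→85T]: |ω|/ω_in = (28/13)×30/85 = 168/221, sense flips to −
mesh 4 [13T→59T]: |ω|/ω_in = (168/221)×13/59 = 168/1003, sense flips to +
signed output speed (× input speed) = 168/1003

168/1003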